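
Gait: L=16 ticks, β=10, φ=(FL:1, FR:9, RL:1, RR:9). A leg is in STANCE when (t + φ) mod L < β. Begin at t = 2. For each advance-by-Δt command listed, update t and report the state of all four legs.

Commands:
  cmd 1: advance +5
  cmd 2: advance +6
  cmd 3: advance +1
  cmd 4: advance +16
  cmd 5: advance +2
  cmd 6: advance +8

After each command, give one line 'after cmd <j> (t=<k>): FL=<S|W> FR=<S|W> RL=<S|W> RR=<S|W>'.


start t=2: FL=S FR=W RL=S RR=W
cmd 1: advance +5 → t=7, phase=(8,0,8,0) → FL=S FR=S RL=S RR=S
cmd 2: advance +6 → t=13, phase=(14,6,14,6) → FL=W FR=S RL=W RR=S
cmd 3: advance +1 → t=14, phase=(15,7,15,7) → FL=W FR=S RL=W RR=S
cmd 4: advance +16 → t=30, phase=(15,7,15,7) → FL=W FR=S RL=W RR=S
cmd 5: advance +2 → t=32, phase=(1,9,1,9) → FL=S FR=S RL=S RR=S
cmd 6: advance +8 → t=40, phase=(9,1,9,1) → FL=S FR=S RL=S RR=S

after cmd 1 (t=7): FL=S FR=S RL=S RR=S
after cmd 2 (t=13): FL=W FR=S RL=W RR=S
after cmd 3 (t=14): FL=W FR=S RL=W RR=S
after cmd 4 (t=30): FL=W FR=S RL=W RR=S
after cmd 5 (t=32): FL=S FR=S RL=S RR=S
after cmd 6 (t=40): FL=S FR=S RL=S RR=S


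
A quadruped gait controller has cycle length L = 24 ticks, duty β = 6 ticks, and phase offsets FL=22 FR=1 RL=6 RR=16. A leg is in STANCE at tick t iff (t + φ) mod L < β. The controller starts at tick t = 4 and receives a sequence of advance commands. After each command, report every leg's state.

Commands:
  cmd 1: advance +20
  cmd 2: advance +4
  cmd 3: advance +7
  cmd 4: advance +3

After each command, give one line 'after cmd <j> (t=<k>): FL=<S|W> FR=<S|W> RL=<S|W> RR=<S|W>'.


after cmd 1 (t=24): FL=W FR=S RL=W RR=W
after cmd 2 (t=28): FL=S FR=S RL=W RR=W
after cmd 3 (t=35): FL=W FR=W RL=W RR=S
after cmd 4 (t=38): FL=W FR=W RL=W RR=W

start t=4: FL=S FR=S RL=W RR=W
cmd 1: advance +20 → t=24, phase=(22,1,6,16) → FL=W FR=S RL=W RR=W
cmd 2: advance +4 → t=28, phase=(2,5,10,20) → FL=S FR=S RL=W RR=W
cmd 3: advance +7 → t=35, phase=(9,12,17,3) → FL=W FR=W RL=W RR=S
cmd 4: advance +3 → t=38, phase=(12,15,20,6) → FL=W FR=W RL=W RR=W


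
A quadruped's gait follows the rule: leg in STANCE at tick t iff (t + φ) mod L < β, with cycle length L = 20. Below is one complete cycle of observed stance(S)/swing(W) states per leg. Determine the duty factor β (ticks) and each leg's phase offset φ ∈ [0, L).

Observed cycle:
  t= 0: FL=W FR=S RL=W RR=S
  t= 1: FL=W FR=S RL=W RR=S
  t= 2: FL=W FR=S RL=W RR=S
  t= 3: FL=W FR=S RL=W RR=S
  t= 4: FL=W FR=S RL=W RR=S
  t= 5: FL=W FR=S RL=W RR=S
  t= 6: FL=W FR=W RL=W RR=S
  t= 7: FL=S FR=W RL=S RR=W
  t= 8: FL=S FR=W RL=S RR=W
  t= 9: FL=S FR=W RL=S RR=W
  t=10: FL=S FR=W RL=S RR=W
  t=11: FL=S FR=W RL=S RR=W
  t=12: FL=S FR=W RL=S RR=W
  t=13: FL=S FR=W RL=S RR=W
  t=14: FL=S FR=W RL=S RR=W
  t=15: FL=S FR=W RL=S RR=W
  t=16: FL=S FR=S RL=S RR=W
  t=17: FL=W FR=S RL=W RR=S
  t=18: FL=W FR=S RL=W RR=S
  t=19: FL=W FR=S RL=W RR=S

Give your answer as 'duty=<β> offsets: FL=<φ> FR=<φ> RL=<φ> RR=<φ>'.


duty=10 offsets: FL=13 FR=4 RL=13 RR=3

duty β = stance ticks per leg = 10
FL: stance ticks = 10; W→S at t=7 → φ=13
FR: stance ticks = 10; W→S at t=16 → φ=4
RL: stance ticks = 10; W→S at t=7 → φ=13
RR: stance ticks = 10; W→S at t=17 → φ=3


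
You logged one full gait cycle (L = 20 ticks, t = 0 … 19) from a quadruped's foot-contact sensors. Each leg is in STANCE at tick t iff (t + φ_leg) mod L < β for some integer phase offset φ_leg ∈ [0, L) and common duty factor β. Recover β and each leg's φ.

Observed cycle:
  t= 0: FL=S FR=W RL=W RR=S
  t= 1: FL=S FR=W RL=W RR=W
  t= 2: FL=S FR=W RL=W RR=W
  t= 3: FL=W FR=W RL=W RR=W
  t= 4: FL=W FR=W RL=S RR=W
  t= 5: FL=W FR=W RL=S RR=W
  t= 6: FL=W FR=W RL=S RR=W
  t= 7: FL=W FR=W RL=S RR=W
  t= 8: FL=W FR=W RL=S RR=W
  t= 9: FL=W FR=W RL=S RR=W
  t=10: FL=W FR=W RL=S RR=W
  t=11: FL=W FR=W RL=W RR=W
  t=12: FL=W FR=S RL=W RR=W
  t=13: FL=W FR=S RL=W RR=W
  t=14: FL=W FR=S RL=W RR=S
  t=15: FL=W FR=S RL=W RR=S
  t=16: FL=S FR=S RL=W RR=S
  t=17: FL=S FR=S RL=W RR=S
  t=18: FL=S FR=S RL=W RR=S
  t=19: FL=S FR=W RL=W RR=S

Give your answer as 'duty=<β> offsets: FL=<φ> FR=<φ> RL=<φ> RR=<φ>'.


duty=7 offsets: FL=4 FR=8 RL=16 RR=6

duty β = stance ticks per leg = 7
FL: stance ticks = 7; W→S at t=16 → φ=4
FR: stance ticks = 7; W→S at t=12 → φ=8
RL: stance ticks = 7; W→S at t=4 → φ=16
RR: stance ticks = 7; W→S at t=14 → φ=6


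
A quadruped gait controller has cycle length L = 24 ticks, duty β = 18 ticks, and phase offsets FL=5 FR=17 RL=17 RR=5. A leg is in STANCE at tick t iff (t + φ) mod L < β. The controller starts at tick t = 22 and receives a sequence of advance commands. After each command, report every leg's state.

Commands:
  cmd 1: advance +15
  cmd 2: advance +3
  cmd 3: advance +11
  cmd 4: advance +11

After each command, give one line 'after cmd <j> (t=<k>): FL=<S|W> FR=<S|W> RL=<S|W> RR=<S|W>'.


after cmd 1 (t=37): FL=W FR=S RL=S RR=W
after cmd 2 (t=40): FL=W FR=S RL=S RR=W
after cmd 3 (t=51): FL=S FR=W RL=W RR=S
after cmd 4 (t=62): FL=W FR=S RL=S RR=W

start t=22: FL=S FR=S RL=S RR=S
cmd 1: advance +15 → t=37, phase=(18,6,6,18) → FL=W FR=S RL=S RR=W
cmd 2: advance +3 → t=40, phase=(21,9,9,21) → FL=W FR=S RL=S RR=W
cmd 3: advance +11 → t=51, phase=(8,20,20,8) → FL=S FR=W RL=W RR=S
cmd 4: advance +11 → t=62, phase=(19,7,7,19) → FL=W FR=S RL=S RR=W


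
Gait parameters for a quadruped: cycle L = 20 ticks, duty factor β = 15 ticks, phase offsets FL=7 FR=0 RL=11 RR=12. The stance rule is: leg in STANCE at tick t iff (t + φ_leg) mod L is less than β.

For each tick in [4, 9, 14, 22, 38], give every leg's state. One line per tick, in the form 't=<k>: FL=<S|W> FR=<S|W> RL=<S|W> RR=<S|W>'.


t=4: FL=S FR=S RL=W RR=W
t=9: FL=W FR=S RL=S RR=S
t=14: FL=S FR=S RL=S RR=S
t=22: FL=S FR=S RL=S RR=S
t=38: FL=S FR=W RL=S RR=S

t=4: phase=(11,4,15,16) vs β=15 → FL=S FR=S RL=W RR=W
t=9: phase=(16,9,0,1) vs β=15 → FL=W FR=S RL=S RR=S
t=14: phase=(1,14,5,6) vs β=15 → FL=S FR=S RL=S RR=S
t=22: phase=(9,2,13,14) vs β=15 → FL=S FR=S RL=S RR=S
t=38: phase=(5,18,9,10) vs β=15 → FL=S FR=W RL=S RR=S


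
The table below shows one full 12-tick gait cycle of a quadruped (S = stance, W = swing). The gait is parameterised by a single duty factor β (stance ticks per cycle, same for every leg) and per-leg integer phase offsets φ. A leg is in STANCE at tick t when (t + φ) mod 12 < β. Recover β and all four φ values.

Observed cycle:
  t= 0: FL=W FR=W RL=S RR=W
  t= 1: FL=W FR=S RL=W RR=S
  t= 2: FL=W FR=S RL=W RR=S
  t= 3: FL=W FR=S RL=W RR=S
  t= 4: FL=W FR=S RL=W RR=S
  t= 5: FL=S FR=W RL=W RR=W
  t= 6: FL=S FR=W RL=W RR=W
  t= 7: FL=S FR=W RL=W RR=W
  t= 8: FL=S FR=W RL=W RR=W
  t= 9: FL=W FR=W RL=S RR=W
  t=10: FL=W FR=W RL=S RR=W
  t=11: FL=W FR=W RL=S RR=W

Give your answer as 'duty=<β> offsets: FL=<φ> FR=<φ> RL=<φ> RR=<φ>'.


duty=4 offsets: FL=7 FR=11 RL=3 RR=11

duty β = stance ticks per leg = 4
FL: stance ticks = 4; W→S at t=5 → φ=7
FR: stance ticks = 4; W→S at t=1 → φ=11
RL: stance ticks = 4; W→S at t=9 → φ=3
RR: stance ticks = 4; W→S at t=1 → φ=11


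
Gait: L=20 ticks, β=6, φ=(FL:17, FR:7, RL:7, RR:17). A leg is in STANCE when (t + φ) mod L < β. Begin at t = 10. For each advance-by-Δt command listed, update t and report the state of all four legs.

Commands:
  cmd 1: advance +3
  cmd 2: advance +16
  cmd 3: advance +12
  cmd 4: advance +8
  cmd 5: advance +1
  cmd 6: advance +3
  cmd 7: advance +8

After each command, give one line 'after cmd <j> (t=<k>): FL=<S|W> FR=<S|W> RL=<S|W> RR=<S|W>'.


start t=10: FL=W FR=W RL=W RR=W
cmd 1: advance +3 → t=13, phase=(10,0,0,10) → FL=W FR=S RL=S RR=W
cmd 2: advance +16 → t=29, phase=(6,16,16,6) → FL=W FR=W RL=W RR=W
cmd 3: advance +12 → t=41, phase=(18,8,8,18) → FL=W FR=W RL=W RR=W
cmd 4: advance +8 → t=49, phase=(6,16,16,6) → FL=W FR=W RL=W RR=W
cmd 5: advance +1 → t=50, phase=(7,17,17,7) → FL=W FR=W RL=W RR=W
cmd 6: advance +3 → t=53, phase=(10,0,0,10) → FL=W FR=S RL=S RR=W
cmd 7: advance +8 → t=61, phase=(18,8,8,18) → FL=W FR=W RL=W RR=W

after cmd 1 (t=13): FL=W FR=S RL=S RR=W
after cmd 2 (t=29): FL=W FR=W RL=W RR=W
after cmd 3 (t=41): FL=W FR=W RL=W RR=W
after cmd 4 (t=49): FL=W FR=W RL=W RR=W
after cmd 5 (t=50): FL=W FR=W RL=W RR=W
after cmd 6 (t=53): FL=W FR=S RL=S RR=W
after cmd 7 (t=61): FL=W FR=W RL=W RR=W


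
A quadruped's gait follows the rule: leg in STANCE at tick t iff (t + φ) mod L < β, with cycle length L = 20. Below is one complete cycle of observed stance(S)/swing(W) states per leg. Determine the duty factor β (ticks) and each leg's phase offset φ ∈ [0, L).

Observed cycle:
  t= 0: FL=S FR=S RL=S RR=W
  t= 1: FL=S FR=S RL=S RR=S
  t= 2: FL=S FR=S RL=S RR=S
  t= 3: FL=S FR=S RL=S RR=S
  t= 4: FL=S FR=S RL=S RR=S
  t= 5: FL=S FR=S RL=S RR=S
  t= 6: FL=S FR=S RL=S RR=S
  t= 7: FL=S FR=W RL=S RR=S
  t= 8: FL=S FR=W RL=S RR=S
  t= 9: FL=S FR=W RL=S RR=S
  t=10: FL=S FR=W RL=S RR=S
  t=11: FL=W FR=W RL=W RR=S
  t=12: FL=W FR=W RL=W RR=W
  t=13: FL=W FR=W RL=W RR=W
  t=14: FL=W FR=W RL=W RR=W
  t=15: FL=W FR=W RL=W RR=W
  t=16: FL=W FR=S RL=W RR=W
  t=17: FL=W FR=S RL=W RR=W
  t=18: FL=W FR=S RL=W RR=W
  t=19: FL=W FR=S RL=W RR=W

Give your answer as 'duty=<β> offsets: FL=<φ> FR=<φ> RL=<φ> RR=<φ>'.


duty β = stance ticks per leg = 11
FL: stance ticks = 11; W→S at t=0 → φ=0
FR: stance ticks = 11; W→S at t=16 → φ=4
RL: stance ticks = 11; W→S at t=0 → φ=0
RR: stance ticks = 11; W→S at t=1 → φ=19

duty=11 offsets: FL=0 FR=4 RL=0 RR=19


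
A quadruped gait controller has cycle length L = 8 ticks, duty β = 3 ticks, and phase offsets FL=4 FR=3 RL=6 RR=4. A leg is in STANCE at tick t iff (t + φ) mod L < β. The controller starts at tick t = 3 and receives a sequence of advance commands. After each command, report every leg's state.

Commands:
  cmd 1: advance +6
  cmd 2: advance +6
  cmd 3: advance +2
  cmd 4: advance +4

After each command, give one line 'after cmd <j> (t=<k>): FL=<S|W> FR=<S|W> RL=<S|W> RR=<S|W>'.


start t=3: FL=W FR=W RL=S RR=W
cmd 1: advance +6 → t=9, phase=(5,4,7,5) → FL=W FR=W RL=W RR=W
cmd 2: advance +6 → t=15, phase=(3,2,5,3) → FL=W FR=S RL=W RR=W
cmd 3: advance +2 → t=17, phase=(5,4,7,5) → FL=W FR=W RL=W RR=W
cmd 4: advance +4 → t=21, phase=(1,0,3,1) → FL=S FR=S RL=W RR=S

after cmd 1 (t=9): FL=W FR=W RL=W RR=W
after cmd 2 (t=15): FL=W FR=S RL=W RR=W
after cmd 3 (t=17): FL=W FR=W RL=W RR=W
after cmd 4 (t=21): FL=S FR=S RL=W RR=S


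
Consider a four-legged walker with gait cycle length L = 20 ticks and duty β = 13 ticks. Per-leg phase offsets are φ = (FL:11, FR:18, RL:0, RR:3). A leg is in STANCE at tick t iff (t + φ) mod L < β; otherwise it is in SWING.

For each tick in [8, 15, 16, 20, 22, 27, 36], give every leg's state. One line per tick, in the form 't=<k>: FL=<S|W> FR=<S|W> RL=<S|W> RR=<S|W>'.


t=8: FL=W FR=S RL=S RR=S
t=15: FL=S FR=W RL=W RR=W
t=16: FL=S FR=W RL=W RR=W
t=20: FL=S FR=W RL=S RR=S
t=22: FL=W FR=S RL=S RR=S
t=27: FL=W FR=S RL=S RR=S
t=36: FL=S FR=W RL=W RR=W

t=8: phase=(19,6,8,11) vs β=13 → FL=W FR=S RL=S RR=S
t=15: phase=(6,13,15,18) vs β=13 → FL=S FR=W RL=W RR=W
t=16: phase=(7,14,16,19) vs β=13 → FL=S FR=W RL=W RR=W
t=20: phase=(11,18,0,3) vs β=13 → FL=S FR=W RL=S RR=S
t=22: phase=(13,0,2,5) vs β=13 → FL=W FR=S RL=S RR=S
t=27: phase=(18,5,7,10) vs β=13 → FL=W FR=S RL=S RR=S
t=36: phase=(7,14,16,19) vs β=13 → FL=S FR=W RL=W RR=W


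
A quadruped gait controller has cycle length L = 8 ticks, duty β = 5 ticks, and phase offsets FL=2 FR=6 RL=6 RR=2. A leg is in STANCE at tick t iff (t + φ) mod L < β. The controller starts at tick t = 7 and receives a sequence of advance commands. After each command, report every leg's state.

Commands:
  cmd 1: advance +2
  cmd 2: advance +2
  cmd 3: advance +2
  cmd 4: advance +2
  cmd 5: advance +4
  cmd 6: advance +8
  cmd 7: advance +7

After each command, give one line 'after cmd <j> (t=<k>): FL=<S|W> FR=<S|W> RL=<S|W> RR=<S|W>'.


after cmd 1 (t=9): FL=S FR=W RL=W RR=S
after cmd 2 (t=11): FL=W FR=S RL=S RR=W
after cmd 3 (t=13): FL=W FR=S RL=S RR=W
after cmd 4 (t=15): FL=S FR=W RL=W RR=S
after cmd 5 (t=19): FL=W FR=S RL=S RR=W
after cmd 6 (t=27): FL=W FR=S RL=S RR=W
after cmd 7 (t=34): FL=S FR=S RL=S RR=S

start t=7: FL=S FR=W RL=W RR=S
cmd 1: advance +2 → t=9, phase=(3,7,7,3) → FL=S FR=W RL=W RR=S
cmd 2: advance +2 → t=11, phase=(5,1,1,5) → FL=W FR=S RL=S RR=W
cmd 3: advance +2 → t=13, phase=(7,3,3,7) → FL=W FR=S RL=S RR=W
cmd 4: advance +2 → t=15, phase=(1,5,5,1) → FL=S FR=W RL=W RR=S
cmd 5: advance +4 → t=19, phase=(5,1,1,5) → FL=W FR=S RL=S RR=W
cmd 6: advance +8 → t=27, phase=(5,1,1,5) → FL=W FR=S RL=S RR=W
cmd 7: advance +7 → t=34, phase=(4,0,0,4) → FL=S FR=S RL=S RR=S


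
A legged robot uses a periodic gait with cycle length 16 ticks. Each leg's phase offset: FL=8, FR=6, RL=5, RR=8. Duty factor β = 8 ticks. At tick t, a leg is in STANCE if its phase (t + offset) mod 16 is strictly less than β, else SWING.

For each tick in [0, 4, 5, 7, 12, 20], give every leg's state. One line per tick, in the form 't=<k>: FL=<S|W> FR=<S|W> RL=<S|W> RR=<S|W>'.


t=0: FL=W FR=S RL=S RR=W
t=4: FL=W FR=W RL=W RR=W
t=5: FL=W FR=W RL=W RR=W
t=7: FL=W FR=W RL=W RR=W
t=12: FL=S FR=S RL=S RR=S
t=20: FL=W FR=W RL=W RR=W

t=0: phase=(8,6,5,8) vs β=8 → FL=W FR=S RL=S RR=W
t=4: phase=(12,10,9,12) vs β=8 → FL=W FR=W RL=W RR=W
t=5: phase=(13,11,10,13) vs β=8 → FL=W FR=W RL=W RR=W
t=7: phase=(15,13,12,15) vs β=8 → FL=W FR=W RL=W RR=W
t=12: phase=(4,2,1,4) vs β=8 → FL=S FR=S RL=S RR=S
t=20: phase=(12,10,9,12) vs β=8 → FL=W FR=W RL=W RR=W


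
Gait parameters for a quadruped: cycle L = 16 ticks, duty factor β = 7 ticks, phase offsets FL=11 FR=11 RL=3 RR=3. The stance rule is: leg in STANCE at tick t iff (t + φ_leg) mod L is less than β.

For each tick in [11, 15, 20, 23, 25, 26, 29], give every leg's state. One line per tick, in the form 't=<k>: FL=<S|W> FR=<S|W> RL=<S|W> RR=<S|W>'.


t=11: phase=(6,6,14,14) vs β=7 → FL=S FR=S RL=W RR=W
t=15: phase=(10,10,2,2) vs β=7 → FL=W FR=W RL=S RR=S
t=20: phase=(15,15,7,7) vs β=7 → FL=W FR=W RL=W RR=W
t=23: phase=(2,2,10,10) vs β=7 → FL=S FR=S RL=W RR=W
t=25: phase=(4,4,12,12) vs β=7 → FL=S FR=S RL=W RR=W
t=26: phase=(5,5,13,13) vs β=7 → FL=S FR=S RL=W RR=W
t=29: phase=(8,8,0,0) vs β=7 → FL=W FR=W RL=S RR=S

t=11: FL=S FR=S RL=W RR=W
t=15: FL=W FR=W RL=S RR=S
t=20: FL=W FR=W RL=W RR=W
t=23: FL=S FR=S RL=W RR=W
t=25: FL=S FR=S RL=W RR=W
t=26: FL=S FR=S RL=W RR=W
t=29: FL=W FR=W RL=S RR=S


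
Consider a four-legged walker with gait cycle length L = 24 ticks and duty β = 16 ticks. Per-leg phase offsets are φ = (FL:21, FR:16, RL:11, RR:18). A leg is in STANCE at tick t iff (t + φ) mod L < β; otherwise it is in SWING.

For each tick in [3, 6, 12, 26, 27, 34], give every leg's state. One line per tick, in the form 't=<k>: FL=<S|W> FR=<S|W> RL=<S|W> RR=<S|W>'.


t=3: FL=S FR=W RL=S RR=W
t=6: FL=S FR=W RL=W RR=S
t=12: FL=S FR=S RL=W RR=S
t=26: FL=W FR=W RL=S RR=W
t=27: FL=S FR=W RL=S RR=W
t=34: FL=S FR=S RL=W RR=S

t=3: phase=(0,19,14,21) vs β=16 → FL=S FR=W RL=S RR=W
t=6: phase=(3,22,17,0) vs β=16 → FL=S FR=W RL=W RR=S
t=12: phase=(9,4,23,6) vs β=16 → FL=S FR=S RL=W RR=S
t=26: phase=(23,18,13,20) vs β=16 → FL=W FR=W RL=S RR=W
t=27: phase=(0,19,14,21) vs β=16 → FL=S FR=W RL=S RR=W
t=34: phase=(7,2,21,4) vs β=16 → FL=S FR=S RL=W RR=S


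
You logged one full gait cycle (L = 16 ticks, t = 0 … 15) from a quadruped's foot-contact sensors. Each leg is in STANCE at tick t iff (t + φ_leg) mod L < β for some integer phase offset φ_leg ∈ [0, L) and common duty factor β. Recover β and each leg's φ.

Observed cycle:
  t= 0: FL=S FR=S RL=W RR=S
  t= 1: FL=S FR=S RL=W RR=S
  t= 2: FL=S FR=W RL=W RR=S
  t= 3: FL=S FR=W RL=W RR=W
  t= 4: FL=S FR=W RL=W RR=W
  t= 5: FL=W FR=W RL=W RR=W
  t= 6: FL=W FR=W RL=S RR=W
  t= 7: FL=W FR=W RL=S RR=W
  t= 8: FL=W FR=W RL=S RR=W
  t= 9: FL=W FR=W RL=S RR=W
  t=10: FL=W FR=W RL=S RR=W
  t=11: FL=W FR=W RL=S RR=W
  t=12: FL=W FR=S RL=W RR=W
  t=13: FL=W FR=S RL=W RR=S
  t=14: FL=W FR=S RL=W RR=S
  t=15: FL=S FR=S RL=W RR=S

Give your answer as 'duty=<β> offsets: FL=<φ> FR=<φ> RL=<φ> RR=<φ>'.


duty β = stance ticks per leg = 6
FL: stance ticks = 6; W→S at t=15 → φ=1
FR: stance ticks = 6; W→S at t=12 → φ=4
RL: stance ticks = 6; W→S at t=6 → φ=10
RR: stance ticks = 6; W→S at t=13 → φ=3

duty=6 offsets: FL=1 FR=4 RL=10 RR=3


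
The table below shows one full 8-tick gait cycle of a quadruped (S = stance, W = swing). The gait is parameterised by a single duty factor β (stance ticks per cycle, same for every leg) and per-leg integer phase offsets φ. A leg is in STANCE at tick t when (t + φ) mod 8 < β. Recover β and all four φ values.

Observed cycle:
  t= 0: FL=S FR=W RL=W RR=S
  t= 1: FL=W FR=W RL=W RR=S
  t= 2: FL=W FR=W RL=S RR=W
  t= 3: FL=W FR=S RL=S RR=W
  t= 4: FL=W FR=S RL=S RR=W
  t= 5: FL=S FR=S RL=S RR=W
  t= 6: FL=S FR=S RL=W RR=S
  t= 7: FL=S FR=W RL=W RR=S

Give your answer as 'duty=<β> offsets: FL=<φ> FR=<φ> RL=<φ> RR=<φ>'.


duty=4 offsets: FL=3 FR=5 RL=6 RR=2

duty β = stance ticks per leg = 4
FL: stance ticks = 4; W→S at t=5 → φ=3
FR: stance ticks = 4; W→S at t=3 → φ=5
RL: stance ticks = 4; W→S at t=2 → φ=6
RR: stance ticks = 4; W→S at t=6 → φ=2


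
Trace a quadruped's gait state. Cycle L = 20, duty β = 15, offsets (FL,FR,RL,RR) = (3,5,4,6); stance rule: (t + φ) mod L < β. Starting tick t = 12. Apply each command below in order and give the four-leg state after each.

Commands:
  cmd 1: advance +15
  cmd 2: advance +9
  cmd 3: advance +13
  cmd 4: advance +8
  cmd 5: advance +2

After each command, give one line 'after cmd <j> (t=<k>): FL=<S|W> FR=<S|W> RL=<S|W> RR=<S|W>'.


start t=12: FL=W FR=W RL=W RR=W
cmd 1: advance +15 → t=27, phase=(10,12,11,13) → FL=S FR=S RL=S RR=S
cmd 2: advance +9 → t=36, phase=(19,1,0,2) → FL=W FR=S RL=S RR=S
cmd 3: advance +13 → t=49, phase=(12,14,13,15) → FL=S FR=S RL=S RR=W
cmd 4: advance +8 → t=57, phase=(0,2,1,3) → FL=S FR=S RL=S RR=S
cmd 5: advance +2 → t=59, phase=(2,4,3,5) → FL=S FR=S RL=S RR=S

after cmd 1 (t=27): FL=S FR=S RL=S RR=S
after cmd 2 (t=36): FL=W FR=S RL=S RR=S
after cmd 3 (t=49): FL=S FR=S RL=S RR=W
after cmd 4 (t=57): FL=S FR=S RL=S RR=S
after cmd 5 (t=59): FL=S FR=S RL=S RR=S


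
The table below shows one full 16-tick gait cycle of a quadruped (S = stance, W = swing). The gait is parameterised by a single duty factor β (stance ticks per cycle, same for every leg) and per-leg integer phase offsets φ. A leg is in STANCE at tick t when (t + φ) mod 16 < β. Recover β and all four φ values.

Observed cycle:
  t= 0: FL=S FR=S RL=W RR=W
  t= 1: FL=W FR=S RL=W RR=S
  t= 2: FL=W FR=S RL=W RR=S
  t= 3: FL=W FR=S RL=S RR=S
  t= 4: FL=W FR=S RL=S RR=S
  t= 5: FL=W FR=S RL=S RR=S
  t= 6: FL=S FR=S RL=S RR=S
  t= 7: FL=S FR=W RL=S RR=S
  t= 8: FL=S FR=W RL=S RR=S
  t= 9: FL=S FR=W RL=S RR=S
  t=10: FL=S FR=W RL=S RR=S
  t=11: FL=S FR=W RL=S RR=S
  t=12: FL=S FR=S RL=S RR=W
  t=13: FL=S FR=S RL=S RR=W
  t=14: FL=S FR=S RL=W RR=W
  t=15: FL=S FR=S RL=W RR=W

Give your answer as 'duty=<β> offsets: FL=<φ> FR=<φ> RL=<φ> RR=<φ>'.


duty β = stance ticks per leg = 11
FL: stance ticks = 11; W→S at t=6 → φ=10
FR: stance ticks = 11; W→S at t=12 → φ=4
RL: stance ticks = 11; W→S at t=3 → φ=13
RR: stance ticks = 11; W→S at t=1 → φ=15

duty=11 offsets: FL=10 FR=4 RL=13 RR=15


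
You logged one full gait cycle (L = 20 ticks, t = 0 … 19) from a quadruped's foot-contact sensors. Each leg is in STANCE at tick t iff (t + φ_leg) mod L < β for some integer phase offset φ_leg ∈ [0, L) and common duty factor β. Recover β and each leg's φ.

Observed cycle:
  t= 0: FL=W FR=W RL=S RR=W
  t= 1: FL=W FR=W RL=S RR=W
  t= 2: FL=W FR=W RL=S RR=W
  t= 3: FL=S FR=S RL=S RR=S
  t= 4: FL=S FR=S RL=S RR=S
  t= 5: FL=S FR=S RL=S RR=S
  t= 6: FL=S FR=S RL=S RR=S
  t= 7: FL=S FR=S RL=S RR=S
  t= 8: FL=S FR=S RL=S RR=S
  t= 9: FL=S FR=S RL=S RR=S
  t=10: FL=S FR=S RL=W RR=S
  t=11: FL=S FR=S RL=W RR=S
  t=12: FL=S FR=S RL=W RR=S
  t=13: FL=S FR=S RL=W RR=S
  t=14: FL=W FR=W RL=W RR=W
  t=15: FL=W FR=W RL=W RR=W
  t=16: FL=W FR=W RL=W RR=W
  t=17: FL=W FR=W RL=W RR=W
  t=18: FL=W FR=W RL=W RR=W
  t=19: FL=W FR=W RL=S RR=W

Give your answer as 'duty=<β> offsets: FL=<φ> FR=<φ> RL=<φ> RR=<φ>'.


duty=11 offsets: FL=17 FR=17 RL=1 RR=17

duty β = stance ticks per leg = 11
FL: stance ticks = 11; W→S at t=3 → φ=17
FR: stance ticks = 11; W→S at t=3 → φ=17
RL: stance ticks = 11; W→S at t=19 → φ=1
RR: stance ticks = 11; W→S at t=3 → φ=17


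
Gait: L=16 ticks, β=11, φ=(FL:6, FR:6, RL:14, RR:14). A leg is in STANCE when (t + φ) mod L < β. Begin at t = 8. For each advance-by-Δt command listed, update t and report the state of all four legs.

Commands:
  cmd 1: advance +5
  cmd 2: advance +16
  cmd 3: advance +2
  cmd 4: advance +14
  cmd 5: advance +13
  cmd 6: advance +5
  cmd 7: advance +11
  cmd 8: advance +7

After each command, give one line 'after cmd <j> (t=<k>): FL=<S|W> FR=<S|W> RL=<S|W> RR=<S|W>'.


after cmd 1 (t=13): FL=S FR=S RL=W RR=W
after cmd 2 (t=29): FL=S FR=S RL=W RR=W
after cmd 3 (t=31): FL=S FR=S RL=W RR=W
after cmd 4 (t=45): FL=S FR=S RL=W RR=W
after cmd 5 (t=58): FL=S FR=S RL=S RR=S
after cmd 6 (t=63): FL=S FR=S RL=W RR=W
after cmd 7 (t=74): FL=S FR=S RL=S RR=S
after cmd 8 (t=81): FL=S FR=S RL=W RR=W

start t=8: FL=W FR=W RL=S RR=S
cmd 1: advance +5 → t=13, phase=(3,3,11,11) → FL=S FR=S RL=W RR=W
cmd 2: advance +16 → t=29, phase=(3,3,11,11) → FL=S FR=S RL=W RR=W
cmd 3: advance +2 → t=31, phase=(5,5,13,13) → FL=S FR=S RL=W RR=W
cmd 4: advance +14 → t=45, phase=(3,3,11,11) → FL=S FR=S RL=W RR=W
cmd 5: advance +13 → t=58, phase=(0,0,8,8) → FL=S FR=S RL=S RR=S
cmd 6: advance +5 → t=63, phase=(5,5,13,13) → FL=S FR=S RL=W RR=W
cmd 7: advance +11 → t=74, phase=(0,0,8,8) → FL=S FR=S RL=S RR=S
cmd 8: advance +7 → t=81, phase=(7,7,15,15) → FL=S FR=S RL=W RR=W


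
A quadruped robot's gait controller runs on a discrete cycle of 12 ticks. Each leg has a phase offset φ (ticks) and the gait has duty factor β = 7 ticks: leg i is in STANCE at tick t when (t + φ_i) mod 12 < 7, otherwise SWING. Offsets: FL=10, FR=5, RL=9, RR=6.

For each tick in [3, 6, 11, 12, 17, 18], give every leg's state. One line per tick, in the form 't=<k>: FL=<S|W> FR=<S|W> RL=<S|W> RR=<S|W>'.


t=3: FL=S FR=W RL=S RR=W
t=6: FL=S FR=W RL=S RR=S
t=11: FL=W FR=S RL=W RR=S
t=12: FL=W FR=S RL=W RR=S
t=17: FL=S FR=W RL=S RR=W
t=18: FL=S FR=W RL=S RR=S

t=3: phase=(1,8,0,9) vs β=7 → FL=S FR=W RL=S RR=W
t=6: phase=(4,11,3,0) vs β=7 → FL=S FR=W RL=S RR=S
t=11: phase=(9,4,8,5) vs β=7 → FL=W FR=S RL=W RR=S
t=12: phase=(10,5,9,6) vs β=7 → FL=W FR=S RL=W RR=S
t=17: phase=(3,10,2,11) vs β=7 → FL=S FR=W RL=S RR=W
t=18: phase=(4,11,3,0) vs β=7 → FL=S FR=W RL=S RR=S


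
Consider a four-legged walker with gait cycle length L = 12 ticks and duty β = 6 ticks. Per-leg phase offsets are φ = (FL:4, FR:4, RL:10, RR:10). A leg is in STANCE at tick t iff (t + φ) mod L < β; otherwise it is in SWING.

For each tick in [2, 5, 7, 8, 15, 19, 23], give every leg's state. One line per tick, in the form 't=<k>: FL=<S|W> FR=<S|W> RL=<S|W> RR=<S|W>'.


t=2: FL=W FR=W RL=S RR=S
t=5: FL=W FR=W RL=S RR=S
t=7: FL=W FR=W RL=S RR=S
t=8: FL=S FR=S RL=W RR=W
t=15: FL=W FR=W RL=S RR=S
t=19: FL=W FR=W RL=S RR=S
t=23: FL=S FR=S RL=W RR=W

t=2: phase=(6,6,0,0) vs β=6 → FL=W FR=W RL=S RR=S
t=5: phase=(9,9,3,3) vs β=6 → FL=W FR=W RL=S RR=S
t=7: phase=(11,11,5,5) vs β=6 → FL=W FR=W RL=S RR=S
t=8: phase=(0,0,6,6) vs β=6 → FL=S FR=S RL=W RR=W
t=15: phase=(7,7,1,1) vs β=6 → FL=W FR=W RL=S RR=S
t=19: phase=(11,11,5,5) vs β=6 → FL=W FR=W RL=S RR=S
t=23: phase=(3,3,9,9) vs β=6 → FL=S FR=S RL=W RR=W


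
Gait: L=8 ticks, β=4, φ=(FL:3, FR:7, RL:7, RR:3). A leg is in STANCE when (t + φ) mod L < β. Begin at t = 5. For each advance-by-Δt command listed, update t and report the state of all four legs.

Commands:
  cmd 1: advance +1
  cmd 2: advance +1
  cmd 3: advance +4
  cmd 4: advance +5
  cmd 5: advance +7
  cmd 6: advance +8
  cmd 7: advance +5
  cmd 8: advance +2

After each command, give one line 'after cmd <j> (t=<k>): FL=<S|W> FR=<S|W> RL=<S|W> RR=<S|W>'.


after cmd 1 (t=6): FL=S FR=W RL=W RR=S
after cmd 2 (t=7): FL=S FR=W RL=W RR=S
after cmd 3 (t=11): FL=W FR=S RL=S RR=W
after cmd 4 (t=16): FL=S FR=W RL=W RR=S
after cmd 5 (t=23): FL=S FR=W RL=W RR=S
after cmd 6 (t=31): FL=S FR=W RL=W RR=S
after cmd 7 (t=36): FL=W FR=S RL=S RR=W
after cmd 8 (t=38): FL=S FR=W RL=W RR=S

start t=5: FL=S FR=W RL=W RR=S
cmd 1: advance +1 → t=6, phase=(1,5,5,1) → FL=S FR=W RL=W RR=S
cmd 2: advance +1 → t=7, phase=(2,6,6,2) → FL=S FR=W RL=W RR=S
cmd 3: advance +4 → t=11, phase=(6,2,2,6) → FL=W FR=S RL=S RR=W
cmd 4: advance +5 → t=16, phase=(3,7,7,3) → FL=S FR=W RL=W RR=S
cmd 5: advance +7 → t=23, phase=(2,6,6,2) → FL=S FR=W RL=W RR=S
cmd 6: advance +8 → t=31, phase=(2,6,6,2) → FL=S FR=W RL=W RR=S
cmd 7: advance +5 → t=36, phase=(7,3,3,7) → FL=W FR=S RL=S RR=W
cmd 8: advance +2 → t=38, phase=(1,5,5,1) → FL=S FR=W RL=W RR=S


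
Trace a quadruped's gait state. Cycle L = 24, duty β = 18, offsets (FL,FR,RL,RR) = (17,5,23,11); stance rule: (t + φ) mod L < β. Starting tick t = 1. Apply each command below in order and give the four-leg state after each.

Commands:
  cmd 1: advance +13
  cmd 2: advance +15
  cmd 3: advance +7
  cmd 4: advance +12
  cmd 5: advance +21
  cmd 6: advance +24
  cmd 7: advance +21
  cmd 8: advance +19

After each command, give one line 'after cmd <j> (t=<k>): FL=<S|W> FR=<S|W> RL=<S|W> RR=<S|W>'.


start t=1: FL=W FR=S RL=S RR=S
cmd 1: advance +13 → t=14, phase=(7,19,13,1) → FL=S FR=W RL=S RR=S
cmd 2: advance +15 → t=29, phase=(22,10,4,16) → FL=W FR=S RL=S RR=S
cmd 3: advance +7 → t=36, phase=(5,17,11,23) → FL=S FR=S RL=S RR=W
cmd 4: advance +12 → t=48, phase=(17,5,23,11) → FL=S FR=S RL=W RR=S
cmd 5: advance +21 → t=69, phase=(14,2,20,8) → FL=S FR=S RL=W RR=S
cmd 6: advance +24 → t=93, phase=(14,2,20,8) → FL=S FR=S RL=W RR=S
cmd 7: advance +21 → t=114, phase=(11,23,17,5) → FL=S FR=W RL=S RR=S
cmd 8: advance +19 → t=133, phase=(6,18,12,0) → FL=S FR=W RL=S RR=S

after cmd 1 (t=14): FL=S FR=W RL=S RR=S
after cmd 2 (t=29): FL=W FR=S RL=S RR=S
after cmd 3 (t=36): FL=S FR=S RL=S RR=W
after cmd 4 (t=48): FL=S FR=S RL=W RR=S
after cmd 5 (t=69): FL=S FR=S RL=W RR=S
after cmd 6 (t=93): FL=S FR=S RL=W RR=S
after cmd 7 (t=114): FL=S FR=W RL=S RR=S
after cmd 8 (t=133): FL=S FR=W RL=S RR=S


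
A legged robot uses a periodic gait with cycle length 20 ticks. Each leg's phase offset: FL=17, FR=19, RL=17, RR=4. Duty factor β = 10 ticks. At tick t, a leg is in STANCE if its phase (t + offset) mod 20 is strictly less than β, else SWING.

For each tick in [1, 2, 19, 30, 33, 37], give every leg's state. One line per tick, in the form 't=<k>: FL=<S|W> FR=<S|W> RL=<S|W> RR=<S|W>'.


t=1: FL=W FR=S RL=W RR=S
t=2: FL=W FR=S RL=W RR=S
t=19: FL=W FR=W RL=W RR=S
t=30: FL=S FR=S RL=S RR=W
t=33: FL=W FR=W RL=W RR=W
t=37: FL=W FR=W RL=W RR=S

t=1: phase=(18,0,18,5) vs β=10 → FL=W FR=S RL=W RR=S
t=2: phase=(19,1,19,6) vs β=10 → FL=W FR=S RL=W RR=S
t=19: phase=(16,18,16,3) vs β=10 → FL=W FR=W RL=W RR=S
t=30: phase=(7,9,7,14) vs β=10 → FL=S FR=S RL=S RR=W
t=33: phase=(10,12,10,17) vs β=10 → FL=W FR=W RL=W RR=W
t=37: phase=(14,16,14,1) vs β=10 → FL=W FR=W RL=W RR=S


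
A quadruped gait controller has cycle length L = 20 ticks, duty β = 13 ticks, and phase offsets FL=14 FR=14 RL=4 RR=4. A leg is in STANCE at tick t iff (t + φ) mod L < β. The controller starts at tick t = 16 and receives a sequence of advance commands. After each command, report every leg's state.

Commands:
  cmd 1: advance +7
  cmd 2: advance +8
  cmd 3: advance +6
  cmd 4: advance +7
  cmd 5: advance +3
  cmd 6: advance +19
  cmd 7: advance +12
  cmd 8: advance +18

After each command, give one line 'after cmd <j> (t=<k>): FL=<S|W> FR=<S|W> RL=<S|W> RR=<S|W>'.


start t=16: FL=S FR=S RL=S RR=S
cmd 1: advance +7 → t=23, phase=(17,17,7,7) → FL=W FR=W RL=S RR=S
cmd 2: advance +8 → t=31, phase=(5,5,15,15) → FL=S FR=S RL=W RR=W
cmd 3: advance +6 → t=37, phase=(11,11,1,1) → FL=S FR=S RL=S RR=S
cmd 4: advance +7 → t=44, phase=(18,18,8,8) → FL=W FR=W RL=S RR=S
cmd 5: advance +3 → t=47, phase=(1,1,11,11) → FL=S FR=S RL=S RR=S
cmd 6: advance +19 → t=66, phase=(0,0,10,10) → FL=S FR=S RL=S RR=S
cmd 7: advance +12 → t=78, phase=(12,12,2,2) → FL=S FR=S RL=S RR=S
cmd 8: advance +18 → t=96, phase=(10,10,0,0) → FL=S FR=S RL=S RR=S

after cmd 1 (t=23): FL=W FR=W RL=S RR=S
after cmd 2 (t=31): FL=S FR=S RL=W RR=W
after cmd 3 (t=37): FL=S FR=S RL=S RR=S
after cmd 4 (t=44): FL=W FR=W RL=S RR=S
after cmd 5 (t=47): FL=S FR=S RL=S RR=S
after cmd 6 (t=66): FL=S FR=S RL=S RR=S
after cmd 7 (t=78): FL=S FR=S RL=S RR=S
after cmd 8 (t=96): FL=S FR=S RL=S RR=S


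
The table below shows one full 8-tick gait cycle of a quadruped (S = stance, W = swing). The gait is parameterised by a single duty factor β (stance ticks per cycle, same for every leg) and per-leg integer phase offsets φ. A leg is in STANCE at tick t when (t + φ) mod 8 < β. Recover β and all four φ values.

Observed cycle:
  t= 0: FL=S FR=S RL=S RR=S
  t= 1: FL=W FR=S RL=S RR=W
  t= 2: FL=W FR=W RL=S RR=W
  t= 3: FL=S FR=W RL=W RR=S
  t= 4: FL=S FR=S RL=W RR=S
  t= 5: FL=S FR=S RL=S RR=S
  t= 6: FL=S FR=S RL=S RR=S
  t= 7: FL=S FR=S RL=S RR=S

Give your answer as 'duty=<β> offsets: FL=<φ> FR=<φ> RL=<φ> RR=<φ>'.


duty=6 offsets: FL=5 FR=4 RL=3 RR=5

duty β = stance ticks per leg = 6
FL: stance ticks = 6; W→S at t=3 → φ=5
FR: stance ticks = 6; W→S at t=4 → φ=4
RL: stance ticks = 6; W→S at t=5 → φ=3
RR: stance ticks = 6; W→S at t=3 → φ=5


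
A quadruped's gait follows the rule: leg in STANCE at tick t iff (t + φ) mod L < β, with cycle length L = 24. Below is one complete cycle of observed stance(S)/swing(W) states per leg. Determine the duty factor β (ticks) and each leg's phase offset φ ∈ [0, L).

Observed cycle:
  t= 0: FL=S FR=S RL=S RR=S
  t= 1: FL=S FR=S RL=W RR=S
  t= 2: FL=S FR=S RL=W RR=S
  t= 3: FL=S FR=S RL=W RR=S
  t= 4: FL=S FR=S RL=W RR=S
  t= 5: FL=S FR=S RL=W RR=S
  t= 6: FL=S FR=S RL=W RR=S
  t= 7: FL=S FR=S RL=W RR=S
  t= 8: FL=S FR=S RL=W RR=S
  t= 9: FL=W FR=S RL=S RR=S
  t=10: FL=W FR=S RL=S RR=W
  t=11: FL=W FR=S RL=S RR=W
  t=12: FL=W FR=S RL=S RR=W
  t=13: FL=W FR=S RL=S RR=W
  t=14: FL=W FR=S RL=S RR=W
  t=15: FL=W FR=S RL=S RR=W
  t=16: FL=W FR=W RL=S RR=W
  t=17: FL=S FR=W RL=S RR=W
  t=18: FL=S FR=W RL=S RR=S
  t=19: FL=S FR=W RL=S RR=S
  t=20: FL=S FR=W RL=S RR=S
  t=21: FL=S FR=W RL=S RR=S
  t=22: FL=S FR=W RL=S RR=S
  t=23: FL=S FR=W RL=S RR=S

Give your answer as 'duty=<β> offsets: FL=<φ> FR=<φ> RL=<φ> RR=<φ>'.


duty=16 offsets: FL=7 FR=0 RL=15 RR=6

duty β = stance ticks per leg = 16
FL: stance ticks = 16; W→S at t=17 → φ=7
FR: stance ticks = 16; W→S at t=0 → φ=0
RL: stance ticks = 16; W→S at t=9 → φ=15
RR: stance ticks = 16; W→S at t=18 → φ=6


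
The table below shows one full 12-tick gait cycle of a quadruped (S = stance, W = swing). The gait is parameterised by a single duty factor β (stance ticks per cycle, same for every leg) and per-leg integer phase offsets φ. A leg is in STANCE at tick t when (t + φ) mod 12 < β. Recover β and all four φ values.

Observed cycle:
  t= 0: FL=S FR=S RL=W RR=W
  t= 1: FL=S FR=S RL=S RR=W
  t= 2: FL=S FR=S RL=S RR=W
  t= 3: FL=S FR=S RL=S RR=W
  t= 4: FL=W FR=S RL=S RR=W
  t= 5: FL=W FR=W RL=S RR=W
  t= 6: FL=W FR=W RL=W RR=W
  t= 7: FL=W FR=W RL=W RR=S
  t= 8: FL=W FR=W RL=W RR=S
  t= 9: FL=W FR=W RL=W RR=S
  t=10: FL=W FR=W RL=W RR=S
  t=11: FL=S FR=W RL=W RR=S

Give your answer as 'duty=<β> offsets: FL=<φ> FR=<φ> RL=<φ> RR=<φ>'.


duty β = stance ticks per leg = 5
FL: stance ticks = 5; W→S at t=11 → φ=1
FR: stance ticks = 5; W→S at t=0 → φ=0
RL: stance ticks = 5; W→S at t=1 → φ=11
RR: stance ticks = 5; W→S at t=7 → φ=5

duty=5 offsets: FL=1 FR=0 RL=11 RR=5


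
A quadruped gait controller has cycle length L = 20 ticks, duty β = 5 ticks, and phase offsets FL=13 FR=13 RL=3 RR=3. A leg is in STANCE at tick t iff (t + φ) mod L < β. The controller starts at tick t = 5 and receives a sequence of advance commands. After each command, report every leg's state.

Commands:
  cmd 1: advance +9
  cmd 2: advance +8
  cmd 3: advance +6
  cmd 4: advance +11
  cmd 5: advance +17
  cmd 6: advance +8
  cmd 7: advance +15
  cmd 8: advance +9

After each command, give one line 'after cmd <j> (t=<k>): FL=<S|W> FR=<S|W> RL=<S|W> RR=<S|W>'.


start t=5: FL=W FR=W RL=W RR=W
cmd 1: advance +9 → t=14, phase=(7,7,17,17) → FL=W FR=W RL=W RR=W
cmd 2: advance +8 → t=22, phase=(15,15,5,5) → FL=W FR=W RL=W RR=W
cmd 3: advance +6 → t=28, phase=(1,1,11,11) → FL=S FR=S RL=W RR=W
cmd 4: advance +11 → t=39, phase=(12,12,2,2) → FL=W FR=W RL=S RR=S
cmd 5: advance +17 → t=56, phase=(9,9,19,19) → FL=W FR=W RL=W RR=W
cmd 6: advance +8 → t=64, phase=(17,17,7,7) → FL=W FR=W RL=W RR=W
cmd 7: advance +15 → t=79, phase=(12,12,2,2) → FL=W FR=W RL=S RR=S
cmd 8: advance +9 → t=88, phase=(1,1,11,11) → FL=S FR=S RL=W RR=W

after cmd 1 (t=14): FL=W FR=W RL=W RR=W
after cmd 2 (t=22): FL=W FR=W RL=W RR=W
after cmd 3 (t=28): FL=S FR=S RL=W RR=W
after cmd 4 (t=39): FL=W FR=W RL=S RR=S
after cmd 5 (t=56): FL=W FR=W RL=W RR=W
after cmd 6 (t=64): FL=W FR=W RL=W RR=W
after cmd 7 (t=79): FL=W FR=W RL=S RR=S
after cmd 8 (t=88): FL=S FR=S RL=W RR=W


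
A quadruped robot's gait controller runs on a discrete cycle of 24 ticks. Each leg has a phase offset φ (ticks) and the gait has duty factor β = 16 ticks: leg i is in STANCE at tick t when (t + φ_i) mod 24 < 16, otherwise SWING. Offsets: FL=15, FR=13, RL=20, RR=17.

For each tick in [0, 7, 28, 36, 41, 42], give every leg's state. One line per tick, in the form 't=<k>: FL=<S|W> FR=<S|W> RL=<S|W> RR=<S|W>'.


t=0: phase=(15,13,20,17) vs β=16 → FL=S FR=S RL=W RR=W
t=7: phase=(22,20,3,0) vs β=16 → FL=W FR=W RL=S RR=S
t=28: phase=(19,17,0,21) vs β=16 → FL=W FR=W RL=S RR=W
t=36: phase=(3,1,8,5) vs β=16 → FL=S FR=S RL=S RR=S
t=41: phase=(8,6,13,10) vs β=16 → FL=S FR=S RL=S RR=S
t=42: phase=(9,7,14,11) vs β=16 → FL=S FR=S RL=S RR=S

t=0: FL=S FR=S RL=W RR=W
t=7: FL=W FR=W RL=S RR=S
t=28: FL=W FR=W RL=S RR=W
t=36: FL=S FR=S RL=S RR=S
t=41: FL=S FR=S RL=S RR=S
t=42: FL=S FR=S RL=S RR=S


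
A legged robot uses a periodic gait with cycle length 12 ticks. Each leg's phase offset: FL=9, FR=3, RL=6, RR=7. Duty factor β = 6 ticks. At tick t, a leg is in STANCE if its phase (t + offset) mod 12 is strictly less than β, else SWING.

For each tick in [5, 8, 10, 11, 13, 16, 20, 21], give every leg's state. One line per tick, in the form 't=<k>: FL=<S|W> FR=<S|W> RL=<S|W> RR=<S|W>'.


t=5: FL=S FR=W RL=W RR=S
t=8: FL=S FR=W RL=S RR=S
t=10: FL=W FR=S RL=S RR=S
t=11: FL=W FR=S RL=S RR=W
t=13: FL=W FR=S RL=W RR=W
t=16: FL=S FR=W RL=W RR=W
t=20: FL=S FR=W RL=S RR=S
t=21: FL=W FR=S RL=S RR=S

t=5: phase=(2,8,11,0) vs β=6 → FL=S FR=W RL=W RR=S
t=8: phase=(5,11,2,3) vs β=6 → FL=S FR=W RL=S RR=S
t=10: phase=(7,1,4,5) vs β=6 → FL=W FR=S RL=S RR=S
t=11: phase=(8,2,5,6) vs β=6 → FL=W FR=S RL=S RR=W
t=13: phase=(10,4,7,8) vs β=6 → FL=W FR=S RL=W RR=W
t=16: phase=(1,7,10,11) vs β=6 → FL=S FR=W RL=W RR=W
t=20: phase=(5,11,2,3) vs β=6 → FL=S FR=W RL=S RR=S
t=21: phase=(6,0,3,4) vs β=6 → FL=W FR=S RL=S RR=S


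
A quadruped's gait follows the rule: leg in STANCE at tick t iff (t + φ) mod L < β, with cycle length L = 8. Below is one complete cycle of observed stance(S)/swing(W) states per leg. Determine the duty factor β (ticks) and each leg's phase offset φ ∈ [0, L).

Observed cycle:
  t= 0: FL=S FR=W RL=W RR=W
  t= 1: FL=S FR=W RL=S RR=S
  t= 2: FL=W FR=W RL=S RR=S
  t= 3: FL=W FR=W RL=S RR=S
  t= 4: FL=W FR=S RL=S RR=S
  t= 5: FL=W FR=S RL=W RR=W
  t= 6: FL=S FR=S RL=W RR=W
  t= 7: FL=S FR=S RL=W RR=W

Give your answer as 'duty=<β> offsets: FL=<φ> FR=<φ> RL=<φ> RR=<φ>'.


duty β = stance ticks per leg = 4
FL: stance ticks = 4; W→S at t=6 → φ=2
FR: stance ticks = 4; W→S at t=4 → φ=4
RL: stance ticks = 4; W→S at t=1 → φ=7
RR: stance ticks = 4; W→S at t=1 → φ=7

duty=4 offsets: FL=2 FR=4 RL=7 RR=7


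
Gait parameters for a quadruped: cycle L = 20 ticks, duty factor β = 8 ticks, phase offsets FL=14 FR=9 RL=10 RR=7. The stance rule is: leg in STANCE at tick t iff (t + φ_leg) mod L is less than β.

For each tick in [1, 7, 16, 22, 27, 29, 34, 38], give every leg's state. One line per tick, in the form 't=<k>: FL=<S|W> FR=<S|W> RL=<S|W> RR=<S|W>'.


t=1: FL=W FR=W RL=W RR=W
t=7: FL=S FR=W RL=W RR=W
t=16: FL=W FR=S RL=S RR=S
t=22: FL=W FR=W RL=W RR=W
t=27: FL=S FR=W RL=W RR=W
t=29: FL=S FR=W RL=W RR=W
t=34: FL=W FR=S RL=S RR=S
t=38: FL=W FR=S RL=W RR=S

t=1: phase=(15,10,11,8) vs β=8 → FL=W FR=W RL=W RR=W
t=7: phase=(1,16,17,14) vs β=8 → FL=S FR=W RL=W RR=W
t=16: phase=(10,5,6,3) vs β=8 → FL=W FR=S RL=S RR=S
t=22: phase=(16,11,12,9) vs β=8 → FL=W FR=W RL=W RR=W
t=27: phase=(1,16,17,14) vs β=8 → FL=S FR=W RL=W RR=W
t=29: phase=(3,18,19,16) vs β=8 → FL=S FR=W RL=W RR=W
t=34: phase=(8,3,4,1) vs β=8 → FL=W FR=S RL=S RR=S
t=38: phase=(12,7,8,5) vs β=8 → FL=W FR=S RL=W RR=S


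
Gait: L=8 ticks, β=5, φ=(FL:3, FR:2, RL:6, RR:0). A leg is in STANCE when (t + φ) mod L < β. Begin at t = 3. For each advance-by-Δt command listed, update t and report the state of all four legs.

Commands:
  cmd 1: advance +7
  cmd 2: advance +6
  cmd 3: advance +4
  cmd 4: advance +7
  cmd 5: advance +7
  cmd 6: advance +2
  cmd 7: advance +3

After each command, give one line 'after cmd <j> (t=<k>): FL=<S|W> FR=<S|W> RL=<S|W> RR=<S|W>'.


start t=3: FL=W FR=W RL=S RR=S
cmd 1: advance +7 → t=10, phase=(5,4,0,2) → FL=W FR=S RL=S RR=S
cmd 2: advance +6 → t=16, phase=(3,2,6,0) → FL=S FR=S RL=W RR=S
cmd 3: advance +4 → t=20, phase=(7,6,2,4) → FL=W FR=W RL=S RR=S
cmd 4: advance +7 → t=27, phase=(6,5,1,3) → FL=W FR=W RL=S RR=S
cmd 5: advance +7 → t=34, phase=(5,4,0,2) → FL=W FR=S RL=S RR=S
cmd 6: advance +2 → t=36, phase=(7,6,2,4) → FL=W FR=W RL=S RR=S
cmd 7: advance +3 → t=39, phase=(2,1,5,7) → FL=S FR=S RL=W RR=W

after cmd 1 (t=10): FL=W FR=S RL=S RR=S
after cmd 2 (t=16): FL=S FR=S RL=W RR=S
after cmd 3 (t=20): FL=W FR=W RL=S RR=S
after cmd 4 (t=27): FL=W FR=W RL=S RR=S
after cmd 5 (t=34): FL=W FR=S RL=S RR=S
after cmd 6 (t=36): FL=W FR=W RL=S RR=S
after cmd 7 (t=39): FL=S FR=S RL=W RR=W


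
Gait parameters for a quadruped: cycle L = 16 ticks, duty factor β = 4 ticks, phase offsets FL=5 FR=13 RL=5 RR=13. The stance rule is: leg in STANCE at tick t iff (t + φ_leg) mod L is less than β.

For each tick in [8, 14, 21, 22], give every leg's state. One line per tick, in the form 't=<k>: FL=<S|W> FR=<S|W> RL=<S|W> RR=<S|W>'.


t=8: phase=(13,5,13,5) vs β=4 → FL=W FR=W RL=W RR=W
t=14: phase=(3,11,3,11) vs β=4 → FL=S FR=W RL=S RR=W
t=21: phase=(10,2,10,2) vs β=4 → FL=W FR=S RL=W RR=S
t=22: phase=(11,3,11,3) vs β=4 → FL=W FR=S RL=W RR=S

t=8: FL=W FR=W RL=W RR=W
t=14: FL=S FR=W RL=S RR=W
t=21: FL=W FR=S RL=W RR=S
t=22: FL=W FR=S RL=W RR=S


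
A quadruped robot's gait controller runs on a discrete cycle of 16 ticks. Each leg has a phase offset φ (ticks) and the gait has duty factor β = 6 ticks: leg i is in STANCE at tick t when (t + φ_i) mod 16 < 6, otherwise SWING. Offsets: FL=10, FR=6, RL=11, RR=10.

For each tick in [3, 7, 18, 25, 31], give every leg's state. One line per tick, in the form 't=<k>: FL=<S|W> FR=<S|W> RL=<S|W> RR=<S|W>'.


t=3: FL=W FR=W RL=W RR=W
t=7: FL=S FR=W RL=S RR=S
t=18: FL=W FR=W RL=W RR=W
t=25: FL=S FR=W RL=S RR=S
t=31: FL=W FR=S RL=W RR=W

t=3: phase=(13,9,14,13) vs β=6 → FL=W FR=W RL=W RR=W
t=7: phase=(1,13,2,1) vs β=6 → FL=S FR=W RL=S RR=S
t=18: phase=(12,8,13,12) vs β=6 → FL=W FR=W RL=W RR=W
t=25: phase=(3,15,4,3) vs β=6 → FL=S FR=W RL=S RR=S
t=31: phase=(9,5,10,9) vs β=6 → FL=W FR=S RL=W RR=W
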